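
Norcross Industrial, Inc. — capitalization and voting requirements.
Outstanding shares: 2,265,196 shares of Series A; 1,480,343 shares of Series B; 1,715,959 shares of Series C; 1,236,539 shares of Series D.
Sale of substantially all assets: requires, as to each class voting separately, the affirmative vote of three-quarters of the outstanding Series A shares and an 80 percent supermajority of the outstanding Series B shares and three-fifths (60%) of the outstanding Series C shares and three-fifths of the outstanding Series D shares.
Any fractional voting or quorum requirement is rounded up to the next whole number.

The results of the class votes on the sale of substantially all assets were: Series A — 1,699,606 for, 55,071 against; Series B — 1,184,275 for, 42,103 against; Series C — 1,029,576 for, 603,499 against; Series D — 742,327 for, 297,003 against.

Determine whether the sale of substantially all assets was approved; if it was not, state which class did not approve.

Series A: 3/4 of 2265196 = 1698897; 1,698,897 required, 1,699,606 in favor — approved.
Series B: 4/5 of 1480343 = 1184274.40, rounded up to 1184275; 1,184,275 required, 1,184,275 in favor — approved.
Series C: 3/5 of 1715959 = 1029575.40, rounded up to 1029576; 1,029,576 required, 1,029,576 in favor — approved.
Series D: 3/5 of 1236539 = 741923.40, rounded up to 741924; 741,924 required, 742,327 in favor — approved.

Approved — every class gave the required vote.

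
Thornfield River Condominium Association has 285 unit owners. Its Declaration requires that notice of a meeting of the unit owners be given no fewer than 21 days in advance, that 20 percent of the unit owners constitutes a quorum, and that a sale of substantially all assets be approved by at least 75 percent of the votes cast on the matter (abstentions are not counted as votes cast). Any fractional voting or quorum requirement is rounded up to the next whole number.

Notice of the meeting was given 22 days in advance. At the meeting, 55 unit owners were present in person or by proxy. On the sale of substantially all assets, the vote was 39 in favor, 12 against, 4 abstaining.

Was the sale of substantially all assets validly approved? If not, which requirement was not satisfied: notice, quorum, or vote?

Invalid — quorum requirement not satisfied.

Notice: 22 days given; 21 required. Satisfied.
Quorum: 20% of 285 = 57; 55 present. Not satisfied.
Vote: requires three-fourths of the votes cast (55 − 4 abstaining = 51); 3/4 of 51 = 38.25, rounded up to 39, so 39 needed; 39 in favor. Satisfied.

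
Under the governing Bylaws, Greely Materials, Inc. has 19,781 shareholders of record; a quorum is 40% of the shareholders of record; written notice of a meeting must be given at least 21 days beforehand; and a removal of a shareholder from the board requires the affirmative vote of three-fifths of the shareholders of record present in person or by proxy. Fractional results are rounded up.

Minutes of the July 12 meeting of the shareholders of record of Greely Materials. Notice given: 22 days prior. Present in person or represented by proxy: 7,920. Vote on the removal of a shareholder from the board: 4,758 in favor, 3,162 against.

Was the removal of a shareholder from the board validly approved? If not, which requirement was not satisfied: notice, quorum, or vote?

Valid — all requirements satisfied.

Notice: 22 days given; 21 required. Satisfied.
Quorum: 40% of 19,781 = 7,912.40, rounded up to 7,913; 7,920 present. Satisfied.
Vote: requires three-fifths of those present (7,920); 3/5 of 7920 = 4752, so 4,752 needed; 4,758 in favor. Satisfied.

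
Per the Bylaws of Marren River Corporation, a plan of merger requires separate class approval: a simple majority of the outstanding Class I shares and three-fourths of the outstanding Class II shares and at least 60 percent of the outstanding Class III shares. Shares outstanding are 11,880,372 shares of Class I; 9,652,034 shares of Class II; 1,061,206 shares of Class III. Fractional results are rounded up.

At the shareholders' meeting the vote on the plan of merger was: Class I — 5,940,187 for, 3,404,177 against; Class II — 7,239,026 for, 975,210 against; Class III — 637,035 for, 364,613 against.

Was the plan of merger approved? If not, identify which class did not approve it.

Approved — every class gave the required vote.

Class I: a majority of 11880372 is 5940187; 5,940,187 required, 5,940,187 in favor — approved.
Class II: 3/4 of 9652034 = 7239025.50, rounded up to 7239026; 7,239,026 required, 7,239,026 in favor — approved.
Class III: 3/5 of 1061206 = 636723.60, rounded up to 636724; 636,724 required, 637,035 in favor — approved.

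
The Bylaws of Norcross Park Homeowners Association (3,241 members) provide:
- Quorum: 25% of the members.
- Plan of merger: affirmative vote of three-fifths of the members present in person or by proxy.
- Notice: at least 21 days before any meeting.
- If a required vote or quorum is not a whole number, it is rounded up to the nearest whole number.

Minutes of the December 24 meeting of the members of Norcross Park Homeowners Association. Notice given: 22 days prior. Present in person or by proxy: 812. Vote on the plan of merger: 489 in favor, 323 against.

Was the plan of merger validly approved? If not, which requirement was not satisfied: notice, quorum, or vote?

Valid — all requirements satisfied.

Notice: 22 days given; 21 required. Satisfied.
Quorum: 25% of 3,241 = 810.25, rounded up to 811; 812 present. Satisfied.
Vote: requires three-fifths of those present (812); 3/5 of 812 = 487.20, rounded up to 488, so 488 needed; 489 in favor. Satisfied.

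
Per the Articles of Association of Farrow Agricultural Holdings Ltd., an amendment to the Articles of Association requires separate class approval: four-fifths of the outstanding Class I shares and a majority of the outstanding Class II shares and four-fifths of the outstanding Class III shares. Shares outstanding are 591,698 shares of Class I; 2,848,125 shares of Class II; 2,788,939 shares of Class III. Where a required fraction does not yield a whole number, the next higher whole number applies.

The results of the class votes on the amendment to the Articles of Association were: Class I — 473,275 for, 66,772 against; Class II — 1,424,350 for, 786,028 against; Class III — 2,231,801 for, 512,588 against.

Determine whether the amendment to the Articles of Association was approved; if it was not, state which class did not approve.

Not approved — the Class I shares did not give the required vote.

Class I: 4/5 of 591698 = 473358.40, rounded up to 473359; 473,359 required, 473,275 in favor — not approved.
Class II: a majority of 2848125 is 1424063; 1,424,063 required, 1,424,350 in favor — approved.
Class III: 4/5 of 2788939 = 2231151.20, rounded up to 2231152; 2,231,152 required, 2,231,801 in favor — approved.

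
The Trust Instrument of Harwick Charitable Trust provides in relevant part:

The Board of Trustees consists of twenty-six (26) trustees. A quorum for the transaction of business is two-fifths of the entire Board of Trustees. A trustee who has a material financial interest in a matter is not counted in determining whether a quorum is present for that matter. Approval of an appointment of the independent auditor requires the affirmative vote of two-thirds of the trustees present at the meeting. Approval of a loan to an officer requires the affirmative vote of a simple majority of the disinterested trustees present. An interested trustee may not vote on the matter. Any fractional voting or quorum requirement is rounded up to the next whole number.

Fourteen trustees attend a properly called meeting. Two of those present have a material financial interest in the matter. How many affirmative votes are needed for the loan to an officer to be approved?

7

The loan to an officer requires a majority of the disinterested trustees present (14 − 2 = 12).
A majority of 12 is 7.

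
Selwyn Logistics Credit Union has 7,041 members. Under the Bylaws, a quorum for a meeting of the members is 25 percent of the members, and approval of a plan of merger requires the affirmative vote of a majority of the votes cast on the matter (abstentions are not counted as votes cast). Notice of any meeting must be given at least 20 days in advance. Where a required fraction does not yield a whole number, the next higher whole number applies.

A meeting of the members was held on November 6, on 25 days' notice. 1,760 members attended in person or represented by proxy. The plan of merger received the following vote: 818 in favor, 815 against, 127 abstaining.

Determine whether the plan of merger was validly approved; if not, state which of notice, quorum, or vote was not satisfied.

Invalid — quorum requirement not satisfied.

Notice: 25 days given; 20 required. Satisfied.
Quorum: 25% of 7,041 = 1,760.25, rounded up to 1,761; 1,760 present. Not satisfied.
Vote: requires a majority of the votes cast (1,760 − 127 abstaining = 1,633); a majority of 1633 is 817, so 817 needed; 818 in favor. Satisfied.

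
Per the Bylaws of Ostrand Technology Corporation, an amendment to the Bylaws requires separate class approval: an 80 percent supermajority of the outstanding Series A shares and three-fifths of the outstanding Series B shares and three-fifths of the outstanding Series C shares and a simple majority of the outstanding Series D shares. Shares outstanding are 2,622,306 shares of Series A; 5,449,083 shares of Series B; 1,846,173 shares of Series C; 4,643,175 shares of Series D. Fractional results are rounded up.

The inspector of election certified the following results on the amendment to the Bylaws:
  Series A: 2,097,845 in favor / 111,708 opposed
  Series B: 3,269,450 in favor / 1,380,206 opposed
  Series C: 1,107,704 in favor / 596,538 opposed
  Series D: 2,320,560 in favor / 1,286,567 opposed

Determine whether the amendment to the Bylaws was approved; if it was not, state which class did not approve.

Series A: 4/5 of 2622306 = 2097844.80, rounded up to 2097845; 2,097,845 required, 2,097,845 in favor — approved.
Series B: 3/5 of 5449083 = 3269449.80, rounded up to 3269450; 3,269,450 required, 3,269,450 in favor — approved.
Series C: 3/5 of 1846173 = 1107703.80, rounded up to 1107704; 1,107,704 required, 1,107,704 in favor — approved.
Series D: a majority of 4643175 is 2321588; 2,321,588 required, 2,320,560 in favor — not approved.

Not approved — the Series D shares did not give the required vote.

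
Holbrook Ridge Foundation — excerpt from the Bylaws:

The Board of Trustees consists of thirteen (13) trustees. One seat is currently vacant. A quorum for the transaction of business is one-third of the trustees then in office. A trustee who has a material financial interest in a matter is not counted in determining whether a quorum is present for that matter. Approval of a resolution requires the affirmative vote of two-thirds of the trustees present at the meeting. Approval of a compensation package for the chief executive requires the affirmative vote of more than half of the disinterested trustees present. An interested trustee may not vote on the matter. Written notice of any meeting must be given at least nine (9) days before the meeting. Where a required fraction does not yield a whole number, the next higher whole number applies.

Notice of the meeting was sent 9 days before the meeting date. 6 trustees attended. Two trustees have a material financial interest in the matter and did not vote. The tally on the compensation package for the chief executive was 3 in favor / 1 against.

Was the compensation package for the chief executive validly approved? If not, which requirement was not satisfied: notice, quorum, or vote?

Notice: 9 days given; 9 required (9 ≥ 9). Satisfied.
Quorum: 6 present, but the 2 interested trustees do not count, leaving 4. Quorum is 4. Satisfied.
Vote: the compensation package for the chief executive requires a majority of the disinterested trustees present (6 − 2 = 4). A majority of 4 is 3, so 3 affirmative votes are needed; 3 voted in favor. Satisfied.

Valid — all requirements satisfied.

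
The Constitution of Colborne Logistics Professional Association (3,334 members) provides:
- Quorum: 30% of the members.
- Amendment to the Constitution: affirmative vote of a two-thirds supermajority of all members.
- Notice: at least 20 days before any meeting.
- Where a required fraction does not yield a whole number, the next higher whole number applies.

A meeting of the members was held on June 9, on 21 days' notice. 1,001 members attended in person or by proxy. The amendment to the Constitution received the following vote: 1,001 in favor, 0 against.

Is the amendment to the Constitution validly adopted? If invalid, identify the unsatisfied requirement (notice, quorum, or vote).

Notice: 21 days given; 20 required. Satisfied.
Quorum: 30% of 3,334 = 1,000.20, rounded up to 1,001; 1,001 present. Satisfied.
Vote: requires two-thirds of all members (3,334); 2/3 of 3334 = 2222.67, rounded up to 2223, so 2,223 needed; 1,001 in favor. Not satisfied.

Invalid — vote requirement not satisfied.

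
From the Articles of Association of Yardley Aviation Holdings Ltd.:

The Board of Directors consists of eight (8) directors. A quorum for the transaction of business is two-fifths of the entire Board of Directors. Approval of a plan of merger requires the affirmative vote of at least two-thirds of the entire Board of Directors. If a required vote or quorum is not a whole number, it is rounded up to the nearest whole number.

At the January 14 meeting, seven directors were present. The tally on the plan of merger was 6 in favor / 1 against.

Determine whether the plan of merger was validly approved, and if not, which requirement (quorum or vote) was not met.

Valid — all requirements satisfied.

Quorum: 7 present; quorum is 4. Satisfied.
Vote: the plan of merger requires two-thirds of the entire Board of Directors (8). 2/3 of 8 = 5.33, rounded up to 6, so 6 affirmative votes are needed; 6 voted in favor. Satisfied.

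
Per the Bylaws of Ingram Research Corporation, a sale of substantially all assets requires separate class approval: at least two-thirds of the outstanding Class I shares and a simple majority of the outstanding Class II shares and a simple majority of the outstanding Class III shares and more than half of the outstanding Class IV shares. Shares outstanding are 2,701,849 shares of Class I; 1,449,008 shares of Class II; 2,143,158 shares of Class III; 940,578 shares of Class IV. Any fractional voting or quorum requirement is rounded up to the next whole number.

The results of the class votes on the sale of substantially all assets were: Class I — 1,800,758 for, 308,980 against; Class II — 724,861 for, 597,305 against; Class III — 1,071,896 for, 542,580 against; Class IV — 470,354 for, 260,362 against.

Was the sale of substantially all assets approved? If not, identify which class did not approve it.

Class I: 2/3 of 2701849 = 1801232.67, rounded up to 1801233; 1,801,233 required, 1,800,758 in favor — not approved.
Class II: a majority of 1449008 is 724505; 724,505 required, 724,861 in favor — approved.
Class III: a majority of 2143158 is 1071580; 1,071,580 required, 1,071,896 in favor — approved.
Class IV: a majority of 940578 is 470290; 470,290 required, 470,354 in favor — approved.

Not approved — the Class I shares did not give the required vote.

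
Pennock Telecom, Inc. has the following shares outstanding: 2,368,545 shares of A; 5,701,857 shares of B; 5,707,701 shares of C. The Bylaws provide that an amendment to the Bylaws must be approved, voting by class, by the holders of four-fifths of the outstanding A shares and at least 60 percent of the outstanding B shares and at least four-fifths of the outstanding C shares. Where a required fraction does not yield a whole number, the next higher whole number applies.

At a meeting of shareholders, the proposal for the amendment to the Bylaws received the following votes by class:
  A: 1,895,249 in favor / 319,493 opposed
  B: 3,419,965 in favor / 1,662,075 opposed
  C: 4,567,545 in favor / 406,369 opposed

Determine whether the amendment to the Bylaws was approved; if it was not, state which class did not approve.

Not approved — the B shares did not give the required vote.

A: 4/5 of 2368545 = 1894836; 1,894,836 required, 1,895,249 in favor — approved.
B: 3/5 of 5701857 = 3421114.20, rounded up to 3421115; 3,421,115 required, 3,419,965 in favor — not approved.
C: 4/5 of 5707701 = 4566160.80, rounded up to 4566161; 4,566,161 required, 4,567,545 in favor — approved.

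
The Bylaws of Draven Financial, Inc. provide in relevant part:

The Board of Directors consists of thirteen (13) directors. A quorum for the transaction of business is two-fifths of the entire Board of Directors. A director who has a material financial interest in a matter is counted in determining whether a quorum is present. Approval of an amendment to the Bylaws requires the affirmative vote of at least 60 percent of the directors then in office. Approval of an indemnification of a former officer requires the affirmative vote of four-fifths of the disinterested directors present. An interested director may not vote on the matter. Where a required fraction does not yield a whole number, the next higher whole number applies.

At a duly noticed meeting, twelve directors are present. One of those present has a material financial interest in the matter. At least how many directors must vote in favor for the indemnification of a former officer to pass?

The indemnification of a former officer requires four-fifths of the disinterested directors present (12 − 1 = 11).
4/5 of 11 = 8.80, rounded up to 9.

9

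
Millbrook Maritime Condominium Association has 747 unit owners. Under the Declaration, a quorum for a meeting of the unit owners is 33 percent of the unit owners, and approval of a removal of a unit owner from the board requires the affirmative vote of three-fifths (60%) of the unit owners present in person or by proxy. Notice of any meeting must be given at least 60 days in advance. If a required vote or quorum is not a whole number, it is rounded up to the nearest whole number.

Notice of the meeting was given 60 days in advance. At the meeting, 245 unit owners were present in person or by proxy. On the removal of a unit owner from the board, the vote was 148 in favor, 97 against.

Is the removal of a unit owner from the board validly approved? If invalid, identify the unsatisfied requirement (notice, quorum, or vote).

Notice: 60 days given; 60 required. Satisfied.
Quorum: 33% of 747 = 246.51, rounded up to 247; 245 present. Not satisfied.
Vote: requires three-fifths of those present (245); 3/5 of 245 = 147, so 147 needed; 148 in favor. Satisfied.

Invalid — quorum requirement not satisfied.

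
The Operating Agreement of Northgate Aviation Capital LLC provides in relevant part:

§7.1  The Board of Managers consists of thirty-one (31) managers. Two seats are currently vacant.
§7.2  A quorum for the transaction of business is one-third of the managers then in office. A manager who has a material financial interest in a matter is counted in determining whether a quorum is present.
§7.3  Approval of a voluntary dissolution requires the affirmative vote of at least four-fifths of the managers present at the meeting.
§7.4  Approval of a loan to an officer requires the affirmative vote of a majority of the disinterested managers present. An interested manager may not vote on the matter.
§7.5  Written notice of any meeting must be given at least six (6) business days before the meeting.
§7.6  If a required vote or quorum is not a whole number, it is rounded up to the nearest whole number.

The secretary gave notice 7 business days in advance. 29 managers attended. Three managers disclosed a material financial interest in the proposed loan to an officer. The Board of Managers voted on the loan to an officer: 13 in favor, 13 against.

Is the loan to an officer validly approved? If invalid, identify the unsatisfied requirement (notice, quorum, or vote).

Notice: 7 business days given; 6 required (7 ≥ 6). Satisfied.
Quorum: 29 present (interested managers count toward quorum); quorum is 10. Satisfied.
Vote: the loan to an officer requires a majority of the disinterested managers present (29 − 3 = 26). A majority of 26 is 14, so 14 affirmative votes are needed; 13 voted in favor. Not satisfied.

Invalid — vote requirement not satisfied.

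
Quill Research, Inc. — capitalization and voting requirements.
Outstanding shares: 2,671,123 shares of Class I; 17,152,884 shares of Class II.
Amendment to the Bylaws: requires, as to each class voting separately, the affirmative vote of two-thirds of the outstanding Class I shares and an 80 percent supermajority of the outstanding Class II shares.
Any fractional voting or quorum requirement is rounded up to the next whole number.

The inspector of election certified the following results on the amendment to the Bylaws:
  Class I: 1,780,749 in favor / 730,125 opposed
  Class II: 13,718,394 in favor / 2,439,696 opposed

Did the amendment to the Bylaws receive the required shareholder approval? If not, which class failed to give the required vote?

Class I: 2/3 of 2671123 = 1780748.67, rounded up to 1780749; 1,780,749 required, 1,780,749 in favor — approved.
Class II: 4/5 of 17152884 = 13722307.20, rounded up to 13722308; 13,722,308 required, 13,718,394 in favor — not approved.

Not approved — the Class II shares did not give the required vote.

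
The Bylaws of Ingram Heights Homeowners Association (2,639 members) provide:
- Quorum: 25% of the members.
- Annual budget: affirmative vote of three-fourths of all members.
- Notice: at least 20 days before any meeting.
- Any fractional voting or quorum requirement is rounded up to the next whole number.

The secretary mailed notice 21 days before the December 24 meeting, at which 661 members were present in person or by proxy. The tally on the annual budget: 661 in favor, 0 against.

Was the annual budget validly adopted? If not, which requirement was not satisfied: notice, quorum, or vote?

Notice: 21 days given; 20 required. Satisfied.
Quorum: 25% of 2,639 = 659.75, rounded up to 660; 661 present. Satisfied.
Vote: requires three-fourths of all members (2,639); 3/4 of 2639 = 1979.25, rounded up to 1980, so 1,980 needed; 661 in favor. Not satisfied.

Invalid — vote requirement not satisfied.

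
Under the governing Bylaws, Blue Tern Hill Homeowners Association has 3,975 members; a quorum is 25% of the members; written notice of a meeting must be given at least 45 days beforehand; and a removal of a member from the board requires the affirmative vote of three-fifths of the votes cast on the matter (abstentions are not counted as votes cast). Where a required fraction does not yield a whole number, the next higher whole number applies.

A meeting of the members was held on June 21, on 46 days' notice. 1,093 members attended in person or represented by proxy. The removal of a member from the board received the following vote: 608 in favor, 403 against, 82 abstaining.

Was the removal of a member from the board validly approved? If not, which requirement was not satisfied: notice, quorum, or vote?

Valid — all requirements satisfied.

Notice: 46 days given; 45 required. Satisfied.
Quorum: 25% of 3,975 = 993.75, rounded up to 994; 1,093 present. Satisfied.
Vote: requires three-fifths of the votes cast (1,093 − 82 abstaining = 1,011); 3/5 of 1011 = 606.60, rounded up to 607, so 607 needed; 608 in favor. Satisfied.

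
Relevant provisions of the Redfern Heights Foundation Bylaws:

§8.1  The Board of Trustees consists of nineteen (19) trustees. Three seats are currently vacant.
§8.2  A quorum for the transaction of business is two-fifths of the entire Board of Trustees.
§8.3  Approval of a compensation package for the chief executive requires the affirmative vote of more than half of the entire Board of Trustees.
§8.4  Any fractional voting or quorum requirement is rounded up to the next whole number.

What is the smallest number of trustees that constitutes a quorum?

8

2/5 of 19 = 7.60, rounded up to 8.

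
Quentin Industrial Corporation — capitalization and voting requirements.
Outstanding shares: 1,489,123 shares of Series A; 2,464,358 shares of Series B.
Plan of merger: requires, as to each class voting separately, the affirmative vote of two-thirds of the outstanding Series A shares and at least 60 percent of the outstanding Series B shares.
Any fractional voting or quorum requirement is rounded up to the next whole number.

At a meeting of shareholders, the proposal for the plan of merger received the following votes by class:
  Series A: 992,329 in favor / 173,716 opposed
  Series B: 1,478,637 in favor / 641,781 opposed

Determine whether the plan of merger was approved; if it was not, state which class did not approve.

Series A: 2/3 of 1489123 = 992748.67, rounded up to 992749; 992,749 required, 992,329 in favor — not approved.
Series B: 3/5 of 2464358 = 1478614.80, rounded up to 1478615; 1,478,615 required, 1,478,637 in favor — approved.

Not approved — the Series A shares did not give the required vote.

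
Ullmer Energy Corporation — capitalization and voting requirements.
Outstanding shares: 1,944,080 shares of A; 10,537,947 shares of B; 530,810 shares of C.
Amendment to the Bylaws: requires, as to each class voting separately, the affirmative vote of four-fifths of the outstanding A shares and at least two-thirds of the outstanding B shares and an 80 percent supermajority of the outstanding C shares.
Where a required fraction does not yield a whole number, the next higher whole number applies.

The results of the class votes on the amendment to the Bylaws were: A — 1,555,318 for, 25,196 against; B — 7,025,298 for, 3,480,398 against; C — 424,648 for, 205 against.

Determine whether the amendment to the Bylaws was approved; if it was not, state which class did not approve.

A: 4/5 of 1944080 = 1555264; 1,555,264 required, 1,555,318 in favor — approved.
B: 2/3 of 10537947 = 7025298; 7,025,298 required, 7,025,298 in favor — approved.
C: 4/5 of 530810 = 424648; 424,648 required, 424,648 in favor — approved.

Approved — every class gave the required vote.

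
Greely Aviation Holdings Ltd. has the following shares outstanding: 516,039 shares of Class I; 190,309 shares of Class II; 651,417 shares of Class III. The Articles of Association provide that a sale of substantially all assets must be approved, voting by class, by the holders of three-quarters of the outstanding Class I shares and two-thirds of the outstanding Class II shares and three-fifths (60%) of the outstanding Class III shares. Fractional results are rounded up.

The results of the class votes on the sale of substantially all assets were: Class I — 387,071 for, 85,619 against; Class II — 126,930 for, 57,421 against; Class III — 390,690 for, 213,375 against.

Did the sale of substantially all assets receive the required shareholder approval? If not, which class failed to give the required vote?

Class I: 3/4 of 516039 = 387029.25, rounded up to 387030; 387,030 required, 387,071 in favor — approved.
Class II: 2/3 of 190309 = 126872.67, rounded up to 126873; 126,873 required, 126,930 in favor — approved.
Class III: 3/5 of 651417 = 390850.20, rounded up to 390851; 390,851 required, 390,690 in favor — not approved.

Not approved — the Class III shares did not give the required vote.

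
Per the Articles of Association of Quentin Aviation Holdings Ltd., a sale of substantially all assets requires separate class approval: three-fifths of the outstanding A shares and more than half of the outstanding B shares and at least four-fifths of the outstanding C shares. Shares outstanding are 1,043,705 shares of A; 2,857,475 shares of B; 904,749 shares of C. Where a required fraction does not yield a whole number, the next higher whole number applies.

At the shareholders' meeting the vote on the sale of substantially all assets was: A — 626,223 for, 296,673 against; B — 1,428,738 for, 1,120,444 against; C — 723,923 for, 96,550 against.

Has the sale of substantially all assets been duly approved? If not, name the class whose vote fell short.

A: 3/5 of 1043705 = 626223; 626,223 required, 626,223 in favor — approved.
B: a majority of 2857475 is 1428738; 1,428,738 required, 1,428,738 in favor — approved.
C: 4/5 of 904749 = 723799.20, rounded up to 723800; 723,800 required, 723,923 in favor — approved.

Approved — every class gave the required vote.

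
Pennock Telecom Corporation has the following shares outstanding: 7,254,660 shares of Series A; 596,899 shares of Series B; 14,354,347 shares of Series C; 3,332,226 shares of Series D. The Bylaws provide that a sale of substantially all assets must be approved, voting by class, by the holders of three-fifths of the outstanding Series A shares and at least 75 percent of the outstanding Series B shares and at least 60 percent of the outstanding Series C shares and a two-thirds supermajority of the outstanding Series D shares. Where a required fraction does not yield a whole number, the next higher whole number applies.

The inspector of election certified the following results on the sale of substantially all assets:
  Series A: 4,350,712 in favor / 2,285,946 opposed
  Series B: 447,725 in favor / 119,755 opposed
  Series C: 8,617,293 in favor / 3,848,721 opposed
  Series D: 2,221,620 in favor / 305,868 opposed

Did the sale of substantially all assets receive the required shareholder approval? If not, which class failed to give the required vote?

Not approved — the Series A shares did not give the required vote.

Series A: 3/5 of 7254660 = 4352796; 4,352,796 required, 4,350,712 in favor — not approved.
Series B: 3/4 of 596899 = 447674.25, rounded up to 447675; 447,675 required, 447,725 in favor — approved.
Series C: 3/5 of 14354347 = 8612608.20, rounded up to 8612609; 8,612,609 required, 8,617,293 in favor — approved.
Series D: 2/3 of 3332226 = 2221484; 2,221,484 required, 2,221,620 in favor — approved.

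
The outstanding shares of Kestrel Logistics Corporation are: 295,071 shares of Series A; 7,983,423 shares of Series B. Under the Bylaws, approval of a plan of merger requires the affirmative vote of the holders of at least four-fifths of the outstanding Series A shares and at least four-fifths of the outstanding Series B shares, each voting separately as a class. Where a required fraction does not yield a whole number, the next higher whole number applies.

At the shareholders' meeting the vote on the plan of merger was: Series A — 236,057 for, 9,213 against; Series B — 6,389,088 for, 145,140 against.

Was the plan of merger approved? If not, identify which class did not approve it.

Approved — every class gave the required vote.

Series A: 4/5 of 295071 = 236056.80, rounded up to 236057; 236,057 required, 236,057 in favor — approved.
Series B: 4/5 of 7983423 = 6386738.40, rounded up to 6386739; 6,386,739 required, 6,389,088 in favor — approved.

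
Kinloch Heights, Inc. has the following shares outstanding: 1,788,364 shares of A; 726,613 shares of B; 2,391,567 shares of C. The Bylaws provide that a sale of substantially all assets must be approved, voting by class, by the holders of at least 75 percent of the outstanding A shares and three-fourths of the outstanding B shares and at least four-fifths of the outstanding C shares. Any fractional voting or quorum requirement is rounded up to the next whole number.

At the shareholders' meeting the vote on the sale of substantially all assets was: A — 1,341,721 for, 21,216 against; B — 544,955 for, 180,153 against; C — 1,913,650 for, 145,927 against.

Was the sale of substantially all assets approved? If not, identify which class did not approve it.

A: 3/4 of 1788364 = 1341273; 1,341,273 required, 1,341,721 in favor — approved.
B: 3/4 of 726613 = 544959.75, rounded up to 544960; 544,960 required, 544,955 in favor — not approved.
C: 4/5 of 2391567 = 1913253.60, rounded up to 1913254; 1,913,254 required, 1,913,650 in favor — approved.

Not approved — the B shares did not give the required vote.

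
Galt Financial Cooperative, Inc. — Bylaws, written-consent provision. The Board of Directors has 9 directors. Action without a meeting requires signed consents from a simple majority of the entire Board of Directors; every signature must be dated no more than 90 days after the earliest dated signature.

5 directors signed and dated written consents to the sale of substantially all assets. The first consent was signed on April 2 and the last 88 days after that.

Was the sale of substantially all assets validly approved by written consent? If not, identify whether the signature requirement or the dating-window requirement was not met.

Effective — both the signature and dating-window requirements are satisfied.

Signatures required: a simple majority of 9 — a majority of 9 is 5, so 5 needed; 5 signed. Sufficient.
Dating window: the latest signature is 88 days after the earliest; the limit is 90 days. Within the window.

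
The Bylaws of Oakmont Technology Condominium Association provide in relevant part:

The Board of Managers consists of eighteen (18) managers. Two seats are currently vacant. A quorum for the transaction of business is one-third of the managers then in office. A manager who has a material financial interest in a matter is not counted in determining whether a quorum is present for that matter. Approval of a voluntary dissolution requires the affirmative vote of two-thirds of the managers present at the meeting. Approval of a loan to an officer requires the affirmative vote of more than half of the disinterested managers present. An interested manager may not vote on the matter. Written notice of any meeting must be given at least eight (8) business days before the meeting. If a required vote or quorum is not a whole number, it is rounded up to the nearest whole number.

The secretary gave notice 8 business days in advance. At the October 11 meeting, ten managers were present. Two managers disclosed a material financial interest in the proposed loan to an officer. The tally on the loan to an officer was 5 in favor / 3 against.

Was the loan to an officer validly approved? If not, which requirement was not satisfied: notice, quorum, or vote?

Valid — all requirements satisfied.

Notice: 8 business days given; 8 required (8 ≥ 8). Satisfied.
Quorum: 10 present, but the 2 interested managers do not count, leaving 8. Quorum is 6. Satisfied.
Vote: the loan to an officer requires a majority of the disinterested managers present (10 − 2 = 8). A majority of 8 is 5, so 5 affirmative votes are needed; 5 voted in favor. Satisfied.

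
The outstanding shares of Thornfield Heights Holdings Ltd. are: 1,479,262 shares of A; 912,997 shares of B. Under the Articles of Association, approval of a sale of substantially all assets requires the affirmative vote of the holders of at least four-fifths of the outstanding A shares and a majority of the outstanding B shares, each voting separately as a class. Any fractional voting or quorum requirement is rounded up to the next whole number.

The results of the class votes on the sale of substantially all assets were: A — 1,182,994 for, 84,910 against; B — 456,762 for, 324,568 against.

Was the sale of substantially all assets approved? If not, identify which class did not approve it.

A: 4/5 of 1479262 = 1183409.60, rounded up to 1183410; 1,183,410 required, 1,182,994 in favor — not approved.
B: a majority of 912997 is 456499; 456,499 required, 456,762 in favor — approved.

Not approved — the A shares did not give the required vote.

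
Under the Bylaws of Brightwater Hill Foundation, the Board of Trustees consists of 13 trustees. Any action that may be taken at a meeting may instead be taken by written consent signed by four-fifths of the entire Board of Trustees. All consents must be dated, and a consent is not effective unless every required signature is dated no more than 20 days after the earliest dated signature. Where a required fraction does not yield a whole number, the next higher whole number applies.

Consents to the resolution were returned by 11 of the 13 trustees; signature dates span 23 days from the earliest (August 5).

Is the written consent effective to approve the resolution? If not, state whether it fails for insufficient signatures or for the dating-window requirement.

Not effective — dating-window requirement not satisfied.

Signatures required: four-fifths of 13 — 4/5 of 13 = 10.40, rounded up to 11, so 11 needed; 11 signed. Sufficient.
Dating window: the latest signature is 23 days after the earliest; the limit is 20 days. Outside the window.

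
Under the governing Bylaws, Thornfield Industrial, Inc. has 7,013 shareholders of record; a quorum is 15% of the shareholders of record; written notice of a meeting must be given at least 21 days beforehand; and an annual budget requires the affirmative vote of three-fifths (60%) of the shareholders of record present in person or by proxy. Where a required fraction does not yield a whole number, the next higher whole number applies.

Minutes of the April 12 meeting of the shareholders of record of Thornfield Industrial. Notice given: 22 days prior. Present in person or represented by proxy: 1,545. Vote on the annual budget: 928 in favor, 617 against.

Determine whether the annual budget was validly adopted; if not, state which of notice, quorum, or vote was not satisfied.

Notice: 22 days given; 21 required. Satisfied.
Quorum: 15% of 7,013 = 1,051.95, rounded up to 1,052; 1,545 present. Satisfied.
Vote: requires three-fifths of those present (1,545); 3/5 of 1545 = 927, so 927 needed; 928 in favor. Satisfied.

Valid — all requirements satisfied.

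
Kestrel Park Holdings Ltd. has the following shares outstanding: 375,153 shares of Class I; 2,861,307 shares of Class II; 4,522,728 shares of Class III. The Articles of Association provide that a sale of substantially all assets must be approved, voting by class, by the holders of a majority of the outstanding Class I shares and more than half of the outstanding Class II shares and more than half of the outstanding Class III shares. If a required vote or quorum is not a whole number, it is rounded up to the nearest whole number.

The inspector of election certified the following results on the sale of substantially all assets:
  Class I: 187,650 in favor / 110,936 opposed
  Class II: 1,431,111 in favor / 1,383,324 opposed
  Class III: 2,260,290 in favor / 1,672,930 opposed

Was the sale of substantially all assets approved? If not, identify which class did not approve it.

Not approved — the Class III shares did not give the required vote.

Class I: a majority of 375153 is 187577; 187,577 required, 187,650 in favor — approved.
Class II: a majority of 2861307 is 1430654; 1,430,654 required, 1,431,111 in favor — approved.
Class III: a majority of 4522728 is 2261365; 2,261,365 required, 2,260,290 in favor — not approved.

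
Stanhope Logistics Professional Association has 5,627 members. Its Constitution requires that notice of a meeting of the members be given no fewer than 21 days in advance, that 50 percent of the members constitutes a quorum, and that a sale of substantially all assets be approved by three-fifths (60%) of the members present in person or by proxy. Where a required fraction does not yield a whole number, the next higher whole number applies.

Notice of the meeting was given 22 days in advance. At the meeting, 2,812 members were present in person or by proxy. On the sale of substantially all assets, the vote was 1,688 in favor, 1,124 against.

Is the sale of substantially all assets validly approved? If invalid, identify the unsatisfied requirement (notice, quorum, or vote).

Invalid — quorum requirement not satisfied.

Notice: 22 days given; 21 required. Satisfied.
Quorum: 50% of 5,627 = 2,813.50, rounded up to 2,814; 2,812 present. Not satisfied.
Vote: requires three-fifths of those present (2,812); 3/5 of 2812 = 1687.20, rounded up to 1688, so 1,688 needed; 1,688 in favor. Satisfied.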